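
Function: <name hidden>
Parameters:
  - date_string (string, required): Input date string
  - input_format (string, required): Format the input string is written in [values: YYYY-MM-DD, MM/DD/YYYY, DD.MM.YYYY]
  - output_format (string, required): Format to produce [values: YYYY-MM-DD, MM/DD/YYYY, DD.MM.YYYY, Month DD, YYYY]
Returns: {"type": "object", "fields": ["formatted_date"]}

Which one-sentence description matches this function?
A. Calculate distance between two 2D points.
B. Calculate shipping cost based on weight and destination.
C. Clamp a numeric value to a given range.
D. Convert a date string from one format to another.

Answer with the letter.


Parameters date_string, input_format, output_format and return ["formatted_date"] fit: Convert a date string from one format to another.
D


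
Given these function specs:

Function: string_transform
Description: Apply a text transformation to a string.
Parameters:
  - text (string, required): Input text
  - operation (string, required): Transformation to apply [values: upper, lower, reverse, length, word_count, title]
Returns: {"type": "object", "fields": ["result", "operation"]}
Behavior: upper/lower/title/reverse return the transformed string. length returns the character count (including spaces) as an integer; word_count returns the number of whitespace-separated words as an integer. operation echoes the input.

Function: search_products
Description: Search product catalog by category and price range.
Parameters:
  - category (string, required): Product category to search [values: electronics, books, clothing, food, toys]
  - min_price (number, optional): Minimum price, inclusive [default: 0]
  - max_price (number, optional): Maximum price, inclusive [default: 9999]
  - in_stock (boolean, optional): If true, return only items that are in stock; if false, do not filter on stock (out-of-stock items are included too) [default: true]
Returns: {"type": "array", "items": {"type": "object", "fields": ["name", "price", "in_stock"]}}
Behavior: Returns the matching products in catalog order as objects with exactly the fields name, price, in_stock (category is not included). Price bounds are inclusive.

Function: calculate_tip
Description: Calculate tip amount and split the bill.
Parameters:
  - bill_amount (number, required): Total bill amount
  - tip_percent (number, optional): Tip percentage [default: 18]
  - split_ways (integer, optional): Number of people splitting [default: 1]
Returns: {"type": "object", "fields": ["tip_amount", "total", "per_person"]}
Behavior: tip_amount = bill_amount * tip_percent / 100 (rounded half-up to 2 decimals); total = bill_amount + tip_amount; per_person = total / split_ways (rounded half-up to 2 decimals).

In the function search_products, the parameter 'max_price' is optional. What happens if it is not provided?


The search_products spec declares:
  - max_price (number, optional): Maximum price, inclusive [default: 9999]
It defaults to 9999


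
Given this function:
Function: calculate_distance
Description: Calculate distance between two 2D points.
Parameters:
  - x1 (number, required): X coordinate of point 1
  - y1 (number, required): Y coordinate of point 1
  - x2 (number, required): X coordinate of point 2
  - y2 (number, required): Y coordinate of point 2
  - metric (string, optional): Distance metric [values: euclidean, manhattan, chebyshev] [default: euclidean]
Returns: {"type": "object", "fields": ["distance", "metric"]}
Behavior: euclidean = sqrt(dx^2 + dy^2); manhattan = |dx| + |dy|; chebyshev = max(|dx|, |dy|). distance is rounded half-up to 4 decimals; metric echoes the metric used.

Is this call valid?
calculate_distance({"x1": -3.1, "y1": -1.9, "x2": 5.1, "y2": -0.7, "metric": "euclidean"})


Checking all required parameters present and types match... All valid.
Valid


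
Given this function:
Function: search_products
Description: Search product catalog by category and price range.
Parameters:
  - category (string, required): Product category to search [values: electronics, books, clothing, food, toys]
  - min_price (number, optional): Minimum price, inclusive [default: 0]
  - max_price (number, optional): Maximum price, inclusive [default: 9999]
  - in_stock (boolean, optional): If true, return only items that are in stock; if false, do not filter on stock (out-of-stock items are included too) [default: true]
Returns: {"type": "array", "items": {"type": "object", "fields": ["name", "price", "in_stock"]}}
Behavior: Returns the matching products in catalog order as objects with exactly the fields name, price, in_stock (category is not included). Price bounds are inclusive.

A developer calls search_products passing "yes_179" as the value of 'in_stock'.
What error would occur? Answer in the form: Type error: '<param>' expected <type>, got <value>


Spec: 'in_stock' is declared as boolean; "yes_179" is a string.
Type error: 'in_stock' expected boolean, got "yes_179"


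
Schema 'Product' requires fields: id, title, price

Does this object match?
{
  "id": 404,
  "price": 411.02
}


Checking required fields...
Missing: title
Invalid - missing required field 'title'


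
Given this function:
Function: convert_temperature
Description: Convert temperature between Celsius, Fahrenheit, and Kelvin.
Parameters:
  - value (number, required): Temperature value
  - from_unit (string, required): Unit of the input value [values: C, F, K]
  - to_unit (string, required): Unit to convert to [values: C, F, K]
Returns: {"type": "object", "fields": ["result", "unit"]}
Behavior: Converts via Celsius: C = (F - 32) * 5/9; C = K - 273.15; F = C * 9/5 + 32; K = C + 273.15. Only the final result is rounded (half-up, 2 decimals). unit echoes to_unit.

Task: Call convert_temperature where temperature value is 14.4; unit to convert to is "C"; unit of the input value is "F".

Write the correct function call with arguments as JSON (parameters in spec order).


Mapping each described value to its parameter name:
  'Temperature value' -> value = 14.4
  'Unit to convert to' -> to_unit = "C"
  'Unit of the input value' -> from_unit = "F"
convert_temperature({"value": 14.4, "from_unit": "F", "to_unit": "C"})


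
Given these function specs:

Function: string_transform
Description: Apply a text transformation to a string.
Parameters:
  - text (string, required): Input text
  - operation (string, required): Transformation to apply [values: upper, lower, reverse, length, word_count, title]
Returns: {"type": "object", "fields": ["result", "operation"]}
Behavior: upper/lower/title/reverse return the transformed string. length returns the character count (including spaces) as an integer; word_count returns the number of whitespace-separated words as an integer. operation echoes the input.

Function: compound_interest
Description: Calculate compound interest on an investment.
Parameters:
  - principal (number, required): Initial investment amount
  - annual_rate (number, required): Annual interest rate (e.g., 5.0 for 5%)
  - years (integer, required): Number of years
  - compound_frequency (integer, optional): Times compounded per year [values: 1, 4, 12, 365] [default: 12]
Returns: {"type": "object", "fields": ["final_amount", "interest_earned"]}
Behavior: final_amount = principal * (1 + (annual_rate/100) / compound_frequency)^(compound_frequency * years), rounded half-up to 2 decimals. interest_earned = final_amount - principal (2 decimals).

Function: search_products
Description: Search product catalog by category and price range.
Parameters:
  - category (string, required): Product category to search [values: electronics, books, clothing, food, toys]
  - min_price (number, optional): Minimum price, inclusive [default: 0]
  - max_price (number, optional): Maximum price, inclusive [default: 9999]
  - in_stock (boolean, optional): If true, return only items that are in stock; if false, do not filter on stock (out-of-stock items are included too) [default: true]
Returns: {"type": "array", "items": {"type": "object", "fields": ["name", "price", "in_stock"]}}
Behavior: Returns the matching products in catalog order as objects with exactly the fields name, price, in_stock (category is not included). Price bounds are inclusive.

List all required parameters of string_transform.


Parameters of string_transform and their required/optional flag:
  text: required
  operation: required
operation, text


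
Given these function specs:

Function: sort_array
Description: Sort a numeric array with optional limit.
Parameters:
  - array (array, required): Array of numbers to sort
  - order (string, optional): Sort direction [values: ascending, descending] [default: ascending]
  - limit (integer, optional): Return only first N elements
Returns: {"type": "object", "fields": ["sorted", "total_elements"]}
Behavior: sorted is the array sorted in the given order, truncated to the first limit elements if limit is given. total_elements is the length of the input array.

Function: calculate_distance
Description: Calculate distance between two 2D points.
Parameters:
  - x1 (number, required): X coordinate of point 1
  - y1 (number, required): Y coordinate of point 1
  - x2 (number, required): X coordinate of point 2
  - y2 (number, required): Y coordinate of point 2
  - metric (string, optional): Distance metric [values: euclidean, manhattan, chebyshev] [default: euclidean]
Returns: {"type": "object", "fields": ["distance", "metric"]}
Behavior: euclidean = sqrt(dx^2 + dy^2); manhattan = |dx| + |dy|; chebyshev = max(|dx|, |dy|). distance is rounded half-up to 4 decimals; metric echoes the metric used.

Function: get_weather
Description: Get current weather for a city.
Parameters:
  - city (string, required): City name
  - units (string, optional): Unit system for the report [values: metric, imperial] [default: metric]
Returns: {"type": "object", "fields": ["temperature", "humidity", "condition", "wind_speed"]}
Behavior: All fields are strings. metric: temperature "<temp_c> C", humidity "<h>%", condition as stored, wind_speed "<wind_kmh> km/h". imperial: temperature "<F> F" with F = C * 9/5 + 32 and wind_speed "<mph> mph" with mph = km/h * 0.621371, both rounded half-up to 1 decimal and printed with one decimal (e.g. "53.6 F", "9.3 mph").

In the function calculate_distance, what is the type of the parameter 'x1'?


The calculate_distance spec declares:
  - x1 (number, required): X coordinate of point 1
Type:
number


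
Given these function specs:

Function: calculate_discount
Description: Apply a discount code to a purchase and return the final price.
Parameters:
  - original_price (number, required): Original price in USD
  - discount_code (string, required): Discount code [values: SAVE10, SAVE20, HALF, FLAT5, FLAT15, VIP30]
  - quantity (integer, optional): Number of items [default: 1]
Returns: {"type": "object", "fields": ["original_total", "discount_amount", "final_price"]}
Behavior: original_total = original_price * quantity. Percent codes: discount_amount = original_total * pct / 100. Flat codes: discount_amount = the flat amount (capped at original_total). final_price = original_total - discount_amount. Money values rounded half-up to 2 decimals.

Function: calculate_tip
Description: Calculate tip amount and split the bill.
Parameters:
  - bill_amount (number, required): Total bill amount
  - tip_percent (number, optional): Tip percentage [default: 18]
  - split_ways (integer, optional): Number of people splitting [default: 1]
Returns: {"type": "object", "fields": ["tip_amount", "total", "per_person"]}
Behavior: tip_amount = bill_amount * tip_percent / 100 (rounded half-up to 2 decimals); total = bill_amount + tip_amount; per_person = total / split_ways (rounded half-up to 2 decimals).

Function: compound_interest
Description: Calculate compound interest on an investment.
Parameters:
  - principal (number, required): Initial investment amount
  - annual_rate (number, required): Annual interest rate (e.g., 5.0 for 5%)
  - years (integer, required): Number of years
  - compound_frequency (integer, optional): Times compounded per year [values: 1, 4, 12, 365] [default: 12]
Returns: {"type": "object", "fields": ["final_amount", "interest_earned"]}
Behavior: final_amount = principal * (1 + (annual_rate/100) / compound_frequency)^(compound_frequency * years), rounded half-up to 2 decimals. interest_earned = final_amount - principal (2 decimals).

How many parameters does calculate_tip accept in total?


Parameters of calculate_tip: bill_amount (required), tip_percent (optional), split_ways (optional)
Total:
3


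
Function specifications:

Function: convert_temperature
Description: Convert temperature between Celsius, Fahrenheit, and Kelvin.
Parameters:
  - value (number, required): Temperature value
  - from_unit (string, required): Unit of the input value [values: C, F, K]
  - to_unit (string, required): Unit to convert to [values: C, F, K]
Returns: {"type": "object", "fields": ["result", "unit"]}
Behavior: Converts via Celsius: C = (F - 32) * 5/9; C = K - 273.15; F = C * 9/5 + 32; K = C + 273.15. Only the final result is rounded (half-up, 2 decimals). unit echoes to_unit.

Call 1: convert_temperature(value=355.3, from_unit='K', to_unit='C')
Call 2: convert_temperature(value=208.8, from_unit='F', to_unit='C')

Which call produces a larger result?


Call 1:
  To C: 355.3 - 273.15 = 82.15
  Target is C: 82.15
  Round to 2 decimals: 82.15
  -> 82.15 C
Call 2:
  To C: (208.8 - 32) * 5/9 = 98.222222
  Target is C: 98.222222
  Round to 2 decimals: 98.22
  -> 98.22 C
Call 2 (98.22 C)


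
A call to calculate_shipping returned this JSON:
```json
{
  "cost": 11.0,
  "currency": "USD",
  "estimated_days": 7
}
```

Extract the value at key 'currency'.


USD


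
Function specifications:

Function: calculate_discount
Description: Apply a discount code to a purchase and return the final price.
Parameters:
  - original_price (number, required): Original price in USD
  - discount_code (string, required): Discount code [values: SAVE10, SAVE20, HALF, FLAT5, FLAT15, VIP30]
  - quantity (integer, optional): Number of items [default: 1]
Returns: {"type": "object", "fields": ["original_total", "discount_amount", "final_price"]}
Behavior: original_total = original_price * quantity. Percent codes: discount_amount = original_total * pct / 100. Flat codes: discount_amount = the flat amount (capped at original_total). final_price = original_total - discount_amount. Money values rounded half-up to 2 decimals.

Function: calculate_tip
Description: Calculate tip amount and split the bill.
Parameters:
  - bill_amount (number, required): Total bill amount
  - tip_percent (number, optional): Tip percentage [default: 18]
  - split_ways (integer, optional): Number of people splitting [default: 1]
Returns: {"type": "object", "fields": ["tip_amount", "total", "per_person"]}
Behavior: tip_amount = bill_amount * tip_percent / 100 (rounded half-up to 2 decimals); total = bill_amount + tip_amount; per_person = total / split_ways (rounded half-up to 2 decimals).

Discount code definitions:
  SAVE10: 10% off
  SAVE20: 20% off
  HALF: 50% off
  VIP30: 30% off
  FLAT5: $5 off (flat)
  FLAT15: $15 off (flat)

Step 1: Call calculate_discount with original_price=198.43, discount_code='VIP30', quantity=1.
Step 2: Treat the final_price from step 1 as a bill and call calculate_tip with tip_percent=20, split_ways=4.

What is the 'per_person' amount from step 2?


Step 1: calculate_discount(original_price=198.43, discount_code=VIP30, quantity=1)
  original_total = 198.43 * 1 = 198.43
  VIP30 = 30% off: discount_amount = 198.43 * 30/100 = 59.529 -> 59.53
  final_price = 198.43 - 59.53 = 138.90
  -> final_price = 138.90
Step 2: calculate_tip(bill_amount=138.9, tip_percent=20, split_ways=4)
  tip_amount = 138.9 * 20/100 = 27.78 -> 27.78
  total = 138.9 + 27.78 = 166.68
  per_person = 166.68 / 4 = 41.67 -> 41.67
  -> per_person = 41.67
$41.67


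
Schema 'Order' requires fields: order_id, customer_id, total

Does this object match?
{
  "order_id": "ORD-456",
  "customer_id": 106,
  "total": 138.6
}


Checking required fields... All present.
Valid - all required fields present


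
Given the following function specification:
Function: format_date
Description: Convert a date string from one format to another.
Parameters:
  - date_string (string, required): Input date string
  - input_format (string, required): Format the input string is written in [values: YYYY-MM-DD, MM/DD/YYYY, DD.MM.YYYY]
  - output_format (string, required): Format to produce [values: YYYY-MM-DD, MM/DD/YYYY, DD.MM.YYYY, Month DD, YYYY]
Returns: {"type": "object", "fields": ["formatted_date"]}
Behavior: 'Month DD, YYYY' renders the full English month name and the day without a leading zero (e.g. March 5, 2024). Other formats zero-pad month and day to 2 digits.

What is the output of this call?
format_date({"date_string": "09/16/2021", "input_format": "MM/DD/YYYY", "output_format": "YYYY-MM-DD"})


Parse '09/16/2021' as MM/DD/YYYY: year=2021, month=9, day=16
Render as YYYY-MM-DD: 2021-09-16
Output:
{"formatted_date": "2021-09-16"}


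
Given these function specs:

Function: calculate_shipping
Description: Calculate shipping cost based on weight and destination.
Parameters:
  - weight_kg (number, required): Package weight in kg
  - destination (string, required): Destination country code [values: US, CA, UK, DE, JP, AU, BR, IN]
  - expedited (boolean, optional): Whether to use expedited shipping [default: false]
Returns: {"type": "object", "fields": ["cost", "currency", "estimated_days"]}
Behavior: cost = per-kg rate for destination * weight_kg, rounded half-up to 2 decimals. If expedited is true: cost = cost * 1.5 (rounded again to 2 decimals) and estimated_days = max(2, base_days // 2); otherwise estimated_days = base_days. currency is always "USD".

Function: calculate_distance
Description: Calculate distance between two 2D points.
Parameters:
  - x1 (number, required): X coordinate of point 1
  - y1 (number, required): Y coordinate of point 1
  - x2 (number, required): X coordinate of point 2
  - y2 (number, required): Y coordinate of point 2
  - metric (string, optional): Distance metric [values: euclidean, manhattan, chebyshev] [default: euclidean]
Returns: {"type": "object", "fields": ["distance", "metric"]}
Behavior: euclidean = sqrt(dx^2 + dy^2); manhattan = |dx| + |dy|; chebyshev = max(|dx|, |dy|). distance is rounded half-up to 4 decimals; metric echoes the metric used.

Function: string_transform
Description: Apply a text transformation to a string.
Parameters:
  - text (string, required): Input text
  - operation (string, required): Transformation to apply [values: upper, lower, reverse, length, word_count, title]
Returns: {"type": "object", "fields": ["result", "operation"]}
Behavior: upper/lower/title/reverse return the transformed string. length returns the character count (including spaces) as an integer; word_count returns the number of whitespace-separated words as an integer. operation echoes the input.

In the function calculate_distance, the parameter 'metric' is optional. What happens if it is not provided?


The calculate_distance spec declares:
  - metric (string, optional): Distance metric [values: euclidean, manhattan, chebyshev] [default: euclidean]
It defaults to euclidean


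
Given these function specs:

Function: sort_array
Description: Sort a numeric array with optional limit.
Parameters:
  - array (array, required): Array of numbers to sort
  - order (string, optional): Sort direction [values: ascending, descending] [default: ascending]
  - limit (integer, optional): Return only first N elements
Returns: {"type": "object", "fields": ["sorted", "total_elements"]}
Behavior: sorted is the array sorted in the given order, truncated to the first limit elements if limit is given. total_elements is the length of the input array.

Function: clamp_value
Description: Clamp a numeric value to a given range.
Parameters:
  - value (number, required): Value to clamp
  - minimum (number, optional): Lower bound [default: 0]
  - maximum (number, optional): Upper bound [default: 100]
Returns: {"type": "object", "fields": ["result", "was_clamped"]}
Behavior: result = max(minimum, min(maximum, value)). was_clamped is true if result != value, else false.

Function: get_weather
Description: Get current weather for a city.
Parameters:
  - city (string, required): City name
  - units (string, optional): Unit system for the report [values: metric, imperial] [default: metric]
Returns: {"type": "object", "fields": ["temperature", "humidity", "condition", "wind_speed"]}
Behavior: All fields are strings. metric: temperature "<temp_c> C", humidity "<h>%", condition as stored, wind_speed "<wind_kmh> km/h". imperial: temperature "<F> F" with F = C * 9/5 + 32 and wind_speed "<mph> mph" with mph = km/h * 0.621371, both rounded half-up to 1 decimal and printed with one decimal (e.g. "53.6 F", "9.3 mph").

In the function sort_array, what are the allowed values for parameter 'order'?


The sort_array spec declares:
  - order (string, optional): Sort direction [values: ascending, descending] [default: ascending]
Allowed values:
ascending, descending


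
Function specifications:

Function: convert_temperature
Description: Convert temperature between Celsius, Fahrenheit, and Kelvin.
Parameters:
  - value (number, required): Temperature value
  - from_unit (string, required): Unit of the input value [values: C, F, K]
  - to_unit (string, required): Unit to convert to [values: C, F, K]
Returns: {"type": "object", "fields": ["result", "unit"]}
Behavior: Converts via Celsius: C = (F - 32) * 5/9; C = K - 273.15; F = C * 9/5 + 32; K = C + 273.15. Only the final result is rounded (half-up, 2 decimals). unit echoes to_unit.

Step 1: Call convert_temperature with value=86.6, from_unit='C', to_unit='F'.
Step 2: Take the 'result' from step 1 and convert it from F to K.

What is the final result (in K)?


Step 1: convert_temperature(value=86.6, from_unit=C, to_unit=F)
  Input already in C: 86.6
  To F: 86.6 * 9/5 + 32 = 187.88
  Round to 2 decimals: 187.88
  -> result = 187.88 F
Step 2: convert_temperature(value=187.88, from_unit=F, to_unit=K)
  To C: (187.88 - 32) * 5/9 = 86.6
  To K: 86.6 + 273.15 = 359.75
  Round to 2 decimals: 359.75
  -> result = 359.75 K
359.75 K


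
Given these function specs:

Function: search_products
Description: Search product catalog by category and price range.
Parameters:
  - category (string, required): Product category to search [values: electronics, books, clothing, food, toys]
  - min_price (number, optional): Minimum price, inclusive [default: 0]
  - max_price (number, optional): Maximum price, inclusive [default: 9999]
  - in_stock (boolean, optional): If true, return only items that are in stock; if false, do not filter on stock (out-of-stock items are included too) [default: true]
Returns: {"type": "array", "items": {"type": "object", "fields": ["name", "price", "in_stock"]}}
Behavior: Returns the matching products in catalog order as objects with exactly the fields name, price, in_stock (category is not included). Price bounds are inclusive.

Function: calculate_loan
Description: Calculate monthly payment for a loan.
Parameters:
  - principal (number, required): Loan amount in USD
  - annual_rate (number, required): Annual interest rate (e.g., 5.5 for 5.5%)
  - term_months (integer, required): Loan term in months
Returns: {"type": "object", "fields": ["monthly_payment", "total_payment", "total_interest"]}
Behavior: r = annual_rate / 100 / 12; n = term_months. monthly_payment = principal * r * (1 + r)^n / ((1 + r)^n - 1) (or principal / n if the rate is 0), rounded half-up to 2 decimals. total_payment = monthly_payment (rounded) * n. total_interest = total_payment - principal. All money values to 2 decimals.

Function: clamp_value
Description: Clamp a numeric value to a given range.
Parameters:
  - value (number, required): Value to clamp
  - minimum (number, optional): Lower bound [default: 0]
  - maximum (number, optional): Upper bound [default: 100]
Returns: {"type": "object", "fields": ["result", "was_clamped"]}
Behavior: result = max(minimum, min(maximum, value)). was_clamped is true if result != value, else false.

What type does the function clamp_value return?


The clamp_value spec declares Returns: {"type": "object", "fields": ["result", "was_clamped"]}
Type:
object


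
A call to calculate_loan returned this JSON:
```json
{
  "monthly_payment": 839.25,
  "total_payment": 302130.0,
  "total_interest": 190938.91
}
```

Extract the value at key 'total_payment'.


302130.0


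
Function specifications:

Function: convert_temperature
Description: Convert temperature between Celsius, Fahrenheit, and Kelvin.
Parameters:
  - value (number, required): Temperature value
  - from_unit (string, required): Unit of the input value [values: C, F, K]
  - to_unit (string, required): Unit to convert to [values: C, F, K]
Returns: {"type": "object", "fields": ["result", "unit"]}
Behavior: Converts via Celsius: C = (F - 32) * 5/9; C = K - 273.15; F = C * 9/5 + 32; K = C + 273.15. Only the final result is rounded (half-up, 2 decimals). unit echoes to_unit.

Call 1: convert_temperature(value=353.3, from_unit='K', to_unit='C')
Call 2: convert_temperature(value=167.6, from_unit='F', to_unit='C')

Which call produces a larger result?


Call 1:
  To C: 353.3 - 273.15 = 80.15
  Target is C: 80.15
  Round to 2 decimals: 80.15
  -> 80.15 C
Call 2:
  To C: (167.6 - 32) * 5/9 = 75.333333
  Target is C: 75.333333
  Round to 2 decimals: 75.33
  -> 75.33 C
Call 1 (80.15 C)


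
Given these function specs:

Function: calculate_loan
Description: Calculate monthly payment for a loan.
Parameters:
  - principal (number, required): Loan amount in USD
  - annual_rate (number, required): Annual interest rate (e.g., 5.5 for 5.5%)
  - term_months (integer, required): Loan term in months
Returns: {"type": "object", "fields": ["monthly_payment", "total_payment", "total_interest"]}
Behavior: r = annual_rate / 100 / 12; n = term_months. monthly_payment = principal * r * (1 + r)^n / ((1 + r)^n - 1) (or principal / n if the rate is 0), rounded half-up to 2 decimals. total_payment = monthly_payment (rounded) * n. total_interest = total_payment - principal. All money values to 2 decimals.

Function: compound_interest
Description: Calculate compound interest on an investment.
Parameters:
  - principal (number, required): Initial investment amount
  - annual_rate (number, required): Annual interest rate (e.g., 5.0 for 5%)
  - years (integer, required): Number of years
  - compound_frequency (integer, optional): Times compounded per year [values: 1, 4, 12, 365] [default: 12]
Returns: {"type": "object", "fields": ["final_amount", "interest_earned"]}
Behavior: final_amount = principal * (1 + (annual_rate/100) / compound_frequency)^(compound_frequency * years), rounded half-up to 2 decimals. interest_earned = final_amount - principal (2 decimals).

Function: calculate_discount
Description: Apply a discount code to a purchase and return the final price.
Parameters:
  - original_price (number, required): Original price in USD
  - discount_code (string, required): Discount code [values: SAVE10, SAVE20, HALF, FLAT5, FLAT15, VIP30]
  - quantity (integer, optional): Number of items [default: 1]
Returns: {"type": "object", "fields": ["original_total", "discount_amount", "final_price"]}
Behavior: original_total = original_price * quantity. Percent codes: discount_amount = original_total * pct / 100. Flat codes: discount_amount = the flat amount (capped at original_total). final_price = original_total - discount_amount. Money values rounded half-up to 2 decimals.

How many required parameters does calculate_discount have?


Parameters of calculate_discount: original_price (required), discount_code (required), quantity (optional)
Required count:
2


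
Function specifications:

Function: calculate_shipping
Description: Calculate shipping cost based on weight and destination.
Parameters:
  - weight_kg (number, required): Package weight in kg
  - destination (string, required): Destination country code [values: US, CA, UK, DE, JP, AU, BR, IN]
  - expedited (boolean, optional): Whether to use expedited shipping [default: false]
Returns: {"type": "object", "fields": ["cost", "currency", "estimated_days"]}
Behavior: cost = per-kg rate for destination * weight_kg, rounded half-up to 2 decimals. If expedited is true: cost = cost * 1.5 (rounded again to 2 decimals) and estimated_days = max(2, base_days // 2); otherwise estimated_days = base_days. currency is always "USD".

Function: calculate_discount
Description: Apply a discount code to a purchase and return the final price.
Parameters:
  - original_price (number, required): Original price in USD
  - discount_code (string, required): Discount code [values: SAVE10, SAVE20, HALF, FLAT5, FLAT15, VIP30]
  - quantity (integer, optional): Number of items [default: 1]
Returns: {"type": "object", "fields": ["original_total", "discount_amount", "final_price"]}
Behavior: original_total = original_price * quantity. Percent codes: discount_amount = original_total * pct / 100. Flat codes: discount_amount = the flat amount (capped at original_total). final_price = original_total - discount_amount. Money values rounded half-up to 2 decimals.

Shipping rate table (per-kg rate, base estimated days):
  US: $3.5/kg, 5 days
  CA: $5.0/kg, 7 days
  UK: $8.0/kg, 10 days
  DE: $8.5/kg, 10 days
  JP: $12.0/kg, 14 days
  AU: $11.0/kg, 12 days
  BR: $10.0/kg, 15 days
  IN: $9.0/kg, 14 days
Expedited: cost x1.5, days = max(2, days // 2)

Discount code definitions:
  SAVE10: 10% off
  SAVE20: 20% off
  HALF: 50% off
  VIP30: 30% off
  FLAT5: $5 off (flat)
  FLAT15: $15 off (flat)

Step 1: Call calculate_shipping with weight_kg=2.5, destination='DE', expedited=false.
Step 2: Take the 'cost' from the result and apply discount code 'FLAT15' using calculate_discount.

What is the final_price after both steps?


Step 1: calculate_shipping(weight_kg=2.5, destination=DE, expedited=false)
  Rate for DE: $8.5/kg, base 10 days
  cost = 8.5 * 2.5 = 21.25 -> 21.25
  expedited not set/false: estimated_days = 10
  -> cost = 21.25 USD
Step 2: calculate_discount(original_price=21.25, discount_code=FLAT15, quantity=1)
  original_total = 21.25 * 1 = 21.25
  FLAT15 = $15 flat: discount_amount = min(15.00, 21.25) = 15.00
  final_price = 21.25 - 15.00 = 6.25
  -> final_price = 6.25
$6.25


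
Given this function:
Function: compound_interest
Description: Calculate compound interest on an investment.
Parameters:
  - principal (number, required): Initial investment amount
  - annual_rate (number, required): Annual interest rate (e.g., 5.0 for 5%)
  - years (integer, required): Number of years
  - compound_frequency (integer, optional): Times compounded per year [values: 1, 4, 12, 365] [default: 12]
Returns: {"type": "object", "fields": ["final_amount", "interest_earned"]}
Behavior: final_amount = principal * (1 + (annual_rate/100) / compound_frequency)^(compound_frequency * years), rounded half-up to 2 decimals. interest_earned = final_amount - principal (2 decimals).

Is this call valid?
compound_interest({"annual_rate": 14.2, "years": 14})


Checking required parameters...
Missing required parameter: principal
Invalid - missing required parameter 'principal'


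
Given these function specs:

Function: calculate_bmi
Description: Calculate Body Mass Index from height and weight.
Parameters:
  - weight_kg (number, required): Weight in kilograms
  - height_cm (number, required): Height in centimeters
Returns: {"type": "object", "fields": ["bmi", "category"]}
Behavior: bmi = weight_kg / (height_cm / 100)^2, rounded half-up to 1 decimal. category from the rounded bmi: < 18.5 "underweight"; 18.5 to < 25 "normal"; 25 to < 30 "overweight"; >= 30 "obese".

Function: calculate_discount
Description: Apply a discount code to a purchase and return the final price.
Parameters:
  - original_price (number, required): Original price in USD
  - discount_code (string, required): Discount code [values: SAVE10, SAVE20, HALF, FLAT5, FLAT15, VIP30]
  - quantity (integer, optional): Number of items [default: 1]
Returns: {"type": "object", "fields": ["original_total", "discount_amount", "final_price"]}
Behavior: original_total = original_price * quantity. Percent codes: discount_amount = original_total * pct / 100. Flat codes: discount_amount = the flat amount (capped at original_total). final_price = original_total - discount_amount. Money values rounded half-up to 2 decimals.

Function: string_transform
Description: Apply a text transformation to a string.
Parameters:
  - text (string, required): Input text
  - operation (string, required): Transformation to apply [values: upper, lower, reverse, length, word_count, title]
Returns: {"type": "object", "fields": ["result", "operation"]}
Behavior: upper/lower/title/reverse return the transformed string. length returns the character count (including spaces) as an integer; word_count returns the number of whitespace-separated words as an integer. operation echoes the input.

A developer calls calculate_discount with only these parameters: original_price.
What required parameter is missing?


Required parameters: original_price, discount_code
Provided: original_price
Missing: discount_code
discount_code


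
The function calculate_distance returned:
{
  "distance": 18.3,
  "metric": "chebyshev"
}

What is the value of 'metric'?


chebyshev


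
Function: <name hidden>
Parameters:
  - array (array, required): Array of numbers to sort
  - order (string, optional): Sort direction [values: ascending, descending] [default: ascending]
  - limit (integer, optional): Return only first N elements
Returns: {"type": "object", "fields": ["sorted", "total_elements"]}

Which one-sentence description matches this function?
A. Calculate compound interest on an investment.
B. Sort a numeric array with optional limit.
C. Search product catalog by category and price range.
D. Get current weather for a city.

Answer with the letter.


Parameters array, order, limit and return ["sorted", "total_elements"] fit: Sort a numeric array with optional limit.
B


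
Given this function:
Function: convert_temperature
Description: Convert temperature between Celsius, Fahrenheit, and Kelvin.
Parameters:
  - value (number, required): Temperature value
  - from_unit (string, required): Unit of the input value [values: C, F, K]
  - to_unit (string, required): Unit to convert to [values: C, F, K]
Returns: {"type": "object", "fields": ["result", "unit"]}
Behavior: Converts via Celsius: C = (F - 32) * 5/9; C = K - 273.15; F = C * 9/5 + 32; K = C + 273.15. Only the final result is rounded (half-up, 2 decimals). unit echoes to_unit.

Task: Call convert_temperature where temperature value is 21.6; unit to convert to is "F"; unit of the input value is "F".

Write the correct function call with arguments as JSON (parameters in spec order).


Mapping each described value to its parameter name:
  'Temperature value' -> value = 21.6
  'Unit to convert to' -> to_unit = "F"
  'Unit of the input value' -> from_unit = "F"
convert_temperature({"value": 21.6, "from_unit": "F", "to_unit": "F"})


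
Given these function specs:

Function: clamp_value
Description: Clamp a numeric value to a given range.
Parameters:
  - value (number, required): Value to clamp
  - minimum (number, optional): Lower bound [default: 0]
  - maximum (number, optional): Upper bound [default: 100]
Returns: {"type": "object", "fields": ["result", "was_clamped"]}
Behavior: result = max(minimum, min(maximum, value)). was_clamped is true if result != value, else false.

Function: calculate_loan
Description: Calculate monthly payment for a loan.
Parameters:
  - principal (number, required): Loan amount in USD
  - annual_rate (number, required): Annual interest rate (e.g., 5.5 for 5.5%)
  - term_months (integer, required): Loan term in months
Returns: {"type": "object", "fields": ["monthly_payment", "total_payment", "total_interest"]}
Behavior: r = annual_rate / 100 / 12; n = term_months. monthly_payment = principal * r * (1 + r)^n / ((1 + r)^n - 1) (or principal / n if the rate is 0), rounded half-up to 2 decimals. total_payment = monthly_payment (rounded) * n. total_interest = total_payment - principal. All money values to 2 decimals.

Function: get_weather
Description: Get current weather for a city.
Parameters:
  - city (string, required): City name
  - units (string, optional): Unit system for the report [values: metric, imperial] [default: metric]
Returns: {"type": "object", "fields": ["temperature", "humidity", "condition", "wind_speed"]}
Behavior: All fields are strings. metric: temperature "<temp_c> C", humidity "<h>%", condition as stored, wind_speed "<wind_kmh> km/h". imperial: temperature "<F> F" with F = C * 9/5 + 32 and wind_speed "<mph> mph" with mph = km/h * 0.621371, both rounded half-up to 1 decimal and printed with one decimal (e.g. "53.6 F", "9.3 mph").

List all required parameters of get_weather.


Parameters of get_weather and their required/optional flag:
  city: required
  units: optional
city


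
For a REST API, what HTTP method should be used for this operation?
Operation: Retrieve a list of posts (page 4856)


GET = read, POST = create, PUT = update/replace, DELETE = remove
This operation is a read.
GET


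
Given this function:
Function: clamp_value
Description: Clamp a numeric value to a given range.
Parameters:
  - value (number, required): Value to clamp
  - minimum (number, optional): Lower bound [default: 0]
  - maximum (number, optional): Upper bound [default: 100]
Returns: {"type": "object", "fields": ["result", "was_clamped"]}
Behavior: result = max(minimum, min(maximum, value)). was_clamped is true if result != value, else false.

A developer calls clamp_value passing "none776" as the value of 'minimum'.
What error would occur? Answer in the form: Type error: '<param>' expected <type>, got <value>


Spec: 'minimum' is declared as number; "none776" is a string.
Type error: 'minimum' expected number, got "none776"


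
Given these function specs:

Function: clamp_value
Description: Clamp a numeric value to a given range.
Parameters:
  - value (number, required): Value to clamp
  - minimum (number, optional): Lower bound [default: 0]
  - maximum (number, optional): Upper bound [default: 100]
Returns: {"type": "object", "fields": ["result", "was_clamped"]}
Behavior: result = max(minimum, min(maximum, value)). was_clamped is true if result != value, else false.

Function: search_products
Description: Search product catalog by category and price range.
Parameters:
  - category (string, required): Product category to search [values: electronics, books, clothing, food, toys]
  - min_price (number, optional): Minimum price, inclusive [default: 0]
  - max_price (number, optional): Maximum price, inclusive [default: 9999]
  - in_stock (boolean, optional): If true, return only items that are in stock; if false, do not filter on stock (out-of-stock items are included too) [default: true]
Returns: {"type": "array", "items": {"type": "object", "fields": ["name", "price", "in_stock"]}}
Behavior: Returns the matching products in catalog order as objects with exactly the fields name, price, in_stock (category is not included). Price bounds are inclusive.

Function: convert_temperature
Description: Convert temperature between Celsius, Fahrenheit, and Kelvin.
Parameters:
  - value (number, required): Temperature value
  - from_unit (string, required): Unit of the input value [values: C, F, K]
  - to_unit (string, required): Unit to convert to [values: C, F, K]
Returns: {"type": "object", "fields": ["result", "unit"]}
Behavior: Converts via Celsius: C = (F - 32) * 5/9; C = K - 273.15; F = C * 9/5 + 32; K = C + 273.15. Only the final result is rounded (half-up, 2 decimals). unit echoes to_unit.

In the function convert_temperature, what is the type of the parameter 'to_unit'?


The convert_temperature spec declares:
  - to_unit (string, required): Unit to convert to [values: C, F, K]
Type:
string


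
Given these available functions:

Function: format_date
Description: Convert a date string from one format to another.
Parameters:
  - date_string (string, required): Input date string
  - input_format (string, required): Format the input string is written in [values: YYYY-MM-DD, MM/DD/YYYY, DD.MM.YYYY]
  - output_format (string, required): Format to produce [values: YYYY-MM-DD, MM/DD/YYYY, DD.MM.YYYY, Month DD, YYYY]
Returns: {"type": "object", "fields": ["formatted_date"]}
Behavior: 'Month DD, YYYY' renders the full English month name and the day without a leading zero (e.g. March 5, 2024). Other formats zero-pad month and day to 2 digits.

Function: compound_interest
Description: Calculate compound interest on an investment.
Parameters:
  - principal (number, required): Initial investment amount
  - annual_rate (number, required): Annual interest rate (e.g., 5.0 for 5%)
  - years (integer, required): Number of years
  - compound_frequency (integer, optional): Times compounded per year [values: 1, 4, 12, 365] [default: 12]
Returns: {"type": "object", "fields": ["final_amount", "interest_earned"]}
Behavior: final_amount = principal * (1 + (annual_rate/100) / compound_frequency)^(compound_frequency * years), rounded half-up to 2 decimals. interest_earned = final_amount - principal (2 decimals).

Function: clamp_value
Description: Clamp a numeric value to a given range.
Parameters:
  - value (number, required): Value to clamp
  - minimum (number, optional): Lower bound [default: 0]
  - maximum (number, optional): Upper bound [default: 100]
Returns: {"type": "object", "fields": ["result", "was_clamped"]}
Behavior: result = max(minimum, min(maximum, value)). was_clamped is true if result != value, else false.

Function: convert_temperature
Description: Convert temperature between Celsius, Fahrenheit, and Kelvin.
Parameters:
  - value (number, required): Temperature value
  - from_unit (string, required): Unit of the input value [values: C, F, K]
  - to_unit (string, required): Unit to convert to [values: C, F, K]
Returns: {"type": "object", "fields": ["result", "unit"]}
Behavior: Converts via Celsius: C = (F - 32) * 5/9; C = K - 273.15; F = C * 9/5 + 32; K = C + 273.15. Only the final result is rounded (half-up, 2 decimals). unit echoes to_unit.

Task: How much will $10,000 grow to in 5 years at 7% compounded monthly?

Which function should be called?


The task needs a function whose description is: Calculate compound interest on an investment.
compound_interest
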